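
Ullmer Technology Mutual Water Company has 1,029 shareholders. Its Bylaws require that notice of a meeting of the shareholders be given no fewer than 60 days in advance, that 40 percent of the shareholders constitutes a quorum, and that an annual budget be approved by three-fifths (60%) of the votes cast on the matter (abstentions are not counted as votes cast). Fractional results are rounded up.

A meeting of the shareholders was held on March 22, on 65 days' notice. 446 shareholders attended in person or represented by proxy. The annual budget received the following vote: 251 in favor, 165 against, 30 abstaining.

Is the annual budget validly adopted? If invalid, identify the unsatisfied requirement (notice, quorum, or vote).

Valid — all requirements satisfied.

Notice: 65 days given; 60 required. Satisfied.
Quorum: 40% of 1,029 = 411.60, rounded up to 412; 446 present. Satisfied.
Vote: requires three-fifths of the votes cast (446 − 30 abstaining = 416); 3/5 of 416 = 249.60, rounded up to 250, so 250 needed; 251 in favor. Satisfied.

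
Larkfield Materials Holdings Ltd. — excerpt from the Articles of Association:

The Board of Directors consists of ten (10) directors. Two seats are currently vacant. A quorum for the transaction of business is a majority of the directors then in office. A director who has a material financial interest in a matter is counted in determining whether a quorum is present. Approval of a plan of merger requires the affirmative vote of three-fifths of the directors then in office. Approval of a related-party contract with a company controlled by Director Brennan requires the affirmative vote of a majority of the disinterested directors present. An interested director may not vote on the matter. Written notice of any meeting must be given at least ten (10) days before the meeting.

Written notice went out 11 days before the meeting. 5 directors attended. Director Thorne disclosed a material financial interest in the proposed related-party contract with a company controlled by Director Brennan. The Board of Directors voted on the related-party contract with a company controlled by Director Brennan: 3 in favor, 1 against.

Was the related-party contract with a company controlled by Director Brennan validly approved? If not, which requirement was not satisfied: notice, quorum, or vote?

Valid — all requirements satisfied.

Notice: 11 days given; 10 required (11 ≥ 10). Satisfied.
Quorum: 5 present (interested directors count toward quorum); quorum is 5. Satisfied.
Vote: the related-party contract with a company controlled by Director Brennan requires a majority of the disinterested directors present (5 − 1 = 4). A majority of 4 is 3, so 3 affirmative votes are needed; 3 voted in favor. Satisfied.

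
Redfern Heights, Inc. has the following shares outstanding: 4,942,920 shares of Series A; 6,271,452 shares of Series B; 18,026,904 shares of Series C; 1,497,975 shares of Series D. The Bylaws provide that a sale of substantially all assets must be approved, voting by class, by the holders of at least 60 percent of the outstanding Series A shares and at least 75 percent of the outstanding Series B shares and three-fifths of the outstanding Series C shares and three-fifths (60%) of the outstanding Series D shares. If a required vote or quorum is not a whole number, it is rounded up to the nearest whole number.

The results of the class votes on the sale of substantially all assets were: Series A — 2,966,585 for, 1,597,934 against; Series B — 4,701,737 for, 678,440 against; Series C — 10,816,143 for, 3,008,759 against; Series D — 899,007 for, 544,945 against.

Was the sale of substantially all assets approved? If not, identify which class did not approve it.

Not approved — the Series B shares did not give the required vote.

Series A: 3/5 of 4942920 = 2965752; 2,965,752 required, 2,966,585 in favor — approved.
Series B: 3/4 of 6271452 = 4703589; 4,703,589 required, 4,701,737 in favor — not approved.
Series C: 3/5 of 18026904 = 10816142.40, rounded up to 10816143; 10,816,143 required, 10,816,143 in favor — approved.
Series D: 3/5 of 1497975 = 898785; 898,785 required, 899,007 in favor — approved.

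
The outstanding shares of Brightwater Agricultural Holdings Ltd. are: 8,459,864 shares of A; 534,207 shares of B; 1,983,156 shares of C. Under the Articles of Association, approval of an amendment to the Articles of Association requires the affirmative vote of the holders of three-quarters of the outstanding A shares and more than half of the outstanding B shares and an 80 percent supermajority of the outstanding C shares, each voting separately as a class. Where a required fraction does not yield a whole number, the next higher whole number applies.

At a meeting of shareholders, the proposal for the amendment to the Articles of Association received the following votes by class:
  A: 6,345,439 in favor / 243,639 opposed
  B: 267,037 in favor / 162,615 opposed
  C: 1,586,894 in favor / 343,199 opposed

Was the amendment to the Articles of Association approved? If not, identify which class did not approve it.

A: 3/4 of 8459864 = 6344898; 6,344,898 required, 6,345,439 in favor — approved.
B: a majority of 534207 is 267104; 267,104 required, 267,037 in favor — not approved.
C: 4/5 of 1983156 = 1586524.80, rounded up to 1586525; 1,586,525 required, 1,586,894 in favor — approved.

Not approved — the B shares did not give the required vote.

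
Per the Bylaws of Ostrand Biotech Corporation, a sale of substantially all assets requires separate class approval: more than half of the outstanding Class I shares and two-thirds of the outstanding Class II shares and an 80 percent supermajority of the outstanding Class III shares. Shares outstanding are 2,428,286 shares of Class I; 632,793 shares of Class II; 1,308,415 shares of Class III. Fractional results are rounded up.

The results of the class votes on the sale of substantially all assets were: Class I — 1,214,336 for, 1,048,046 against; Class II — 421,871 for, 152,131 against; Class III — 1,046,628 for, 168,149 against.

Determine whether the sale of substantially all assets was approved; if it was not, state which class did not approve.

Not approved — the Class III shares did not give the required vote.

Class I: a majority of 2428286 is 1214144; 1,214,144 required, 1,214,336 in favor — approved.
Class II: 2/3 of 632793 = 421862; 421,862 required, 421,871 in favor — approved.
Class III: 4/5 of 1308415 = 1046732; 1,046,732 required, 1,046,628 in favor — not approved.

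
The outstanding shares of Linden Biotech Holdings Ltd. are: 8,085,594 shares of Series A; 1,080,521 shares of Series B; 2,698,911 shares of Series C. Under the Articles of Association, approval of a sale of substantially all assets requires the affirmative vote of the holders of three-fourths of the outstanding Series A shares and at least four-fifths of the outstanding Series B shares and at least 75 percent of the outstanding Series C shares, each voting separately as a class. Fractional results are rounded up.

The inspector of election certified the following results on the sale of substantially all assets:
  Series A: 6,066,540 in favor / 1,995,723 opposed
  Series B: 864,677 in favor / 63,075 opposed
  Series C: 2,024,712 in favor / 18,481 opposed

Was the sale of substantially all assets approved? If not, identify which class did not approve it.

Approved — every class gave the required vote.

Series A: 3/4 of 8085594 = 6064195.50, rounded up to 6064196; 6,064,196 required, 6,066,540 in favor — approved.
Series B: 4/5 of 1080521 = 864416.80, rounded up to 864417; 864,417 required, 864,677 in favor — approved.
Series C: 3/4 of 2698911 = 2024183.25, rounded up to 2024184; 2,024,184 required, 2,024,712 in favor — approved.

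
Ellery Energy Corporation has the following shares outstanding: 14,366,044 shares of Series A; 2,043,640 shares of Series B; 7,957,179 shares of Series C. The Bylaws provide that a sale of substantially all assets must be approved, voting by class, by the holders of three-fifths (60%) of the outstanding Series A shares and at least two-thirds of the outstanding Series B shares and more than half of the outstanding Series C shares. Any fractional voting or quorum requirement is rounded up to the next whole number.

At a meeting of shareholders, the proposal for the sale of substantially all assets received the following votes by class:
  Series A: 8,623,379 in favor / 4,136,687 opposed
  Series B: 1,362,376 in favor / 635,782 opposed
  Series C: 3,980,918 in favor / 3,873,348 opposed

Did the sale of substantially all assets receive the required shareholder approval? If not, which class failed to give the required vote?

Series A: 3/5 of 14366044 = 8619626.40, rounded up to 8619627; 8,619,627 required, 8,623,379 in favor — approved.
Series B: 2/3 of 2043640 = 1362426.67, rounded up to 1362427; 1,362,427 required, 1,362,376 in favor — not approved.
Series C: a majority of 7957179 is 3978590; 3,978,590 required, 3,980,918 in favor — approved.

Not approved — the Series B shares did not give the required vote.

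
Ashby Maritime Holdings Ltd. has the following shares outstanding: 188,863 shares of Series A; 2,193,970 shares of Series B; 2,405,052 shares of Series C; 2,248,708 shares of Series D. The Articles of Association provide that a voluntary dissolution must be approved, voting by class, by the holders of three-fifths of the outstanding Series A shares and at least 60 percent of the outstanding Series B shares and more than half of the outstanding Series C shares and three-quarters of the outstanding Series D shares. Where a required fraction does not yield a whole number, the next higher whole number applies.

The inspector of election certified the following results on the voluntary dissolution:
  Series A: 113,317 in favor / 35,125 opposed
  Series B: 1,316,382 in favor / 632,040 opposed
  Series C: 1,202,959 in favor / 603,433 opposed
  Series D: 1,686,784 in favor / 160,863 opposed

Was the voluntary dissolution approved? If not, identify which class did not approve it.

Not approved — the Series A shares did not give the required vote.

Series A: 3/5 of 188863 = 113317.80, rounded up to 113318; 113,318 required, 113,317 in favor — not approved.
Series B: 3/5 of 2193970 = 1316382; 1,316,382 required, 1,316,382 in favor — approved.
Series C: a majority of 2405052 is 1202527; 1,202,527 required, 1,202,959 in favor — approved.
Series D: 3/4 of 2248708 = 1686531; 1,686,531 required, 1,686,784 in favor — approved.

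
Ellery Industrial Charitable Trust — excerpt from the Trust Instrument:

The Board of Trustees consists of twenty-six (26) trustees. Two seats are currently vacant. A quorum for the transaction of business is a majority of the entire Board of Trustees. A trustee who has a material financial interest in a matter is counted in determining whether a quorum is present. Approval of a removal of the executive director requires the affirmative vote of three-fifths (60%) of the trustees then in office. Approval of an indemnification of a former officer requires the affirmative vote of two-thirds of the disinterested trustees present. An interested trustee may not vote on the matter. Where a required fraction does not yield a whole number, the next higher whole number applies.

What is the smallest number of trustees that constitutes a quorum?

14

A majority of 26 is 14.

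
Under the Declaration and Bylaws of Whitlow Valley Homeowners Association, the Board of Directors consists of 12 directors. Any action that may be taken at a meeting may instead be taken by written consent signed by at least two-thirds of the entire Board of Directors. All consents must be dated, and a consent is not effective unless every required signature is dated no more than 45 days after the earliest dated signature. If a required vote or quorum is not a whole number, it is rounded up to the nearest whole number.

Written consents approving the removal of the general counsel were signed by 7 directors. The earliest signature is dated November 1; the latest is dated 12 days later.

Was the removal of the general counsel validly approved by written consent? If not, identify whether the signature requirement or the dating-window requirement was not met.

Not effective — insufficient signatures.

Signatures required: at least two-thirds of 12 — 2/3 of 12 = 8, so 8 needed; 7 signed. Insufficient.
Dating window: the latest signature is 12 days after the earliest; the limit is 45 days. Within the window.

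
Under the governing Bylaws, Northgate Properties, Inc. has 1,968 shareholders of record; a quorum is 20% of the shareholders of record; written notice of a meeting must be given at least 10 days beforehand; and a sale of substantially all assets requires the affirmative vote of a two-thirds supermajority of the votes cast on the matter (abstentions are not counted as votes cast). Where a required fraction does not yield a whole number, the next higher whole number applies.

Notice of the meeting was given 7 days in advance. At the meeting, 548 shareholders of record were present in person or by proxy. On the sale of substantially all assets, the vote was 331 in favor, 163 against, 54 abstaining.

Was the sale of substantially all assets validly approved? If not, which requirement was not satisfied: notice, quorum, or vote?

Invalid — notice requirement not satisfied.

Notice: 7 days given; 10 required. Not satisfied.
Quorum: 20% of 1,968 = 393.60, rounded up to 394; 548 present. Satisfied.
Vote: requires two-thirds of the votes cast (548 − 54 abstaining = 494); 2/3 of 494 = 329.33, rounded up to 330, so 330 needed; 331 in favor. Satisfied.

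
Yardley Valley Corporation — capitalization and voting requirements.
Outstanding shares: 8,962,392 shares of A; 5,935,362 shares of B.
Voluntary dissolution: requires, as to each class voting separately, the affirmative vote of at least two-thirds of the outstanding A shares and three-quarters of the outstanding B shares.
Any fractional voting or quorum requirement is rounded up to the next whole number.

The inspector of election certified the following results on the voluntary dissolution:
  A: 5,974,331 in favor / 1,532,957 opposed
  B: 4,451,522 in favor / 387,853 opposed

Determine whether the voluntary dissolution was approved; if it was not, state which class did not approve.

Not approved — the A shares did not give the required vote.

A: 2/3 of 8962392 = 5974928; 5,974,928 required, 5,974,331 in favor — not approved.
B: 3/4 of 5935362 = 4451521.50, rounded up to 4451522; 4,451,522 required, 4,451,522 in favor — approved.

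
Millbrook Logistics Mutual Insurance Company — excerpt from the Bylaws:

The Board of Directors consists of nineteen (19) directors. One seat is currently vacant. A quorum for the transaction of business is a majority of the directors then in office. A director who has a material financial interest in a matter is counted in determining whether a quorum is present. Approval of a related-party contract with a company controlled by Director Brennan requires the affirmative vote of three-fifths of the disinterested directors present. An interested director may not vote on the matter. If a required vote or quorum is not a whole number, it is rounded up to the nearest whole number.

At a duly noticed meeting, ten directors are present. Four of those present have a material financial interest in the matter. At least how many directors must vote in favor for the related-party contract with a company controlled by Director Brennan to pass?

4

The related-party contract with a company controlled by Director Brennan requires three-fifths of the disinterested directors present (10 − 4 = 6).
3/5 of 6 = 3.60, rounded up to 4.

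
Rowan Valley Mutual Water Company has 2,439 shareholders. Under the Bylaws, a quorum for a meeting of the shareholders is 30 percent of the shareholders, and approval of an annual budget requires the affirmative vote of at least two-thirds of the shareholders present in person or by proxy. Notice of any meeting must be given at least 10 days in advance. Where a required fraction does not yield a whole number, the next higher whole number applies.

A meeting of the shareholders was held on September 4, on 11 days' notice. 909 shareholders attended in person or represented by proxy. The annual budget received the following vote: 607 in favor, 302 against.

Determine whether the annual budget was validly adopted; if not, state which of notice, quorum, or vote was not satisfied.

Notice: 11 days given; 10 required. Satisfied.
Quorum: 30% of 2,439 = 731.70, rounded up to 732; 909 present. Satisfied.
Vote: requires two-thirds of those present (909); 2/3 of 909 = 606, so 606 needed; 607 in favor. Satisfied.

Valid — all requirements satisfied.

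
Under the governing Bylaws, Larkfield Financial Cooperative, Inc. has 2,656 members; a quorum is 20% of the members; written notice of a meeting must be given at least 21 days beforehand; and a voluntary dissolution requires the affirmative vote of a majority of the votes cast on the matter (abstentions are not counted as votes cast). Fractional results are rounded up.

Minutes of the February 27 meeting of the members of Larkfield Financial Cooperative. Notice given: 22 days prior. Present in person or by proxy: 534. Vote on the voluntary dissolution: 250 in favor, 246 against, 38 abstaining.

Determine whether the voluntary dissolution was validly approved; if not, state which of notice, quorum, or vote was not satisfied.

Valid — all requirements satisfied.

Notice: 22 days given; 21 required. Satisfied.
Quorum: 20% of 2,656 = 531.20, rounded up to 532; 534 present. Satisfied.
Vote: requires a majority of the votes cast (534 − 38 abstaining = 496); a majority of 496 is 249, so 249 needed; 250 in favor. Satisfied.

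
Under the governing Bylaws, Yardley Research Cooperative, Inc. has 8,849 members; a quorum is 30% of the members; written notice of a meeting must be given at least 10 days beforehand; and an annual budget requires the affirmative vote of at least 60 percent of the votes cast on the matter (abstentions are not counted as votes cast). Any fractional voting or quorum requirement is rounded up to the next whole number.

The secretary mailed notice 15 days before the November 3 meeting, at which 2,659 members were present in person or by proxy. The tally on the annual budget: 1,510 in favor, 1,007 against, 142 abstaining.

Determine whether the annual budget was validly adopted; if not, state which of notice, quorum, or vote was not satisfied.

Invalid — vote requirement not satisfied.

Notice: 15 days given; 10 required. Satisfied.
Quorum: 30% of 8,849 = 2,654.70, rounded up to 2,655; 2,659 present. Satisfied.
Vote: requires three-fifths of the votes cast (2,659 − 142 abstaining = 2,517); 3/5 of 2517 = 1510.20, rounded up to 1511, so 1,511 needed; 1,510 in favor. Not satisfied.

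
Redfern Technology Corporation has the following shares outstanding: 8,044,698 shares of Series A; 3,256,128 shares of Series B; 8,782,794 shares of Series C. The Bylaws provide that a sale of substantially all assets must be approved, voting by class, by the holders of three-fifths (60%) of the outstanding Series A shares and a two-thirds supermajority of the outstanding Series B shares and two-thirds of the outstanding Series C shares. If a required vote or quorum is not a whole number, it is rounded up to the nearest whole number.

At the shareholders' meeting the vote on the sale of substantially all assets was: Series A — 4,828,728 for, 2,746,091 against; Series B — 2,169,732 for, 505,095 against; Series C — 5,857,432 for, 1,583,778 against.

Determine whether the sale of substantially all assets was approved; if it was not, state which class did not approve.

Series A: 3/5 of 8044698 = 4826818.80, rounded up to 4826819; 4,826,819 required, 4,828,728 in favor — approved.
Series B: 2/3 of 3256128 = 2170752; 2,170,752 required, 2,169,732 in favor — not approved.
Series C: 2/3 of 8782794 = 5855196; 5,855,196 required, 5,857,432 in favor — approved.

Not approved — the Series B shares did not give the required vote.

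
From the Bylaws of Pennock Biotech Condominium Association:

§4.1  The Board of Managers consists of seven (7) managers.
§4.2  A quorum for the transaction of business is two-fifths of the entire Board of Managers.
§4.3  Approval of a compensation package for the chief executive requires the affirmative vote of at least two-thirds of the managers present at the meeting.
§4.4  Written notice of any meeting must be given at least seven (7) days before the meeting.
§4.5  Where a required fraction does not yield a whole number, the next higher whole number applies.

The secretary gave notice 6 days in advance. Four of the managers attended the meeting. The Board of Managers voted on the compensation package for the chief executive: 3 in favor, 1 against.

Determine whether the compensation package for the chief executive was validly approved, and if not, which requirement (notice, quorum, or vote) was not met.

Notice: 6 days given; 7 required (6 < 7). Not satisfied.
Quorum: 4 present; quorum is 3. Satisfied.
Vote: the compensation package for the chief executive requires two-thirds of the managers present (4). 2/3 of 4 = 2.67, rounded up to 3, so 3 affirmative votes are needed; 3 voted in favor. Satisfied.

Invalid — notice requirement not satisfied.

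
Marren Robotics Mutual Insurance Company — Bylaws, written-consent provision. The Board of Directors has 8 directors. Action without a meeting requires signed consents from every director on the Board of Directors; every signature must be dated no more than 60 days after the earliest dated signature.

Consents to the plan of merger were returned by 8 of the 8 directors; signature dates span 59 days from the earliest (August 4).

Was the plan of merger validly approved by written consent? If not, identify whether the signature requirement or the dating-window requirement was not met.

Signatures required: the unanimous vote of 8 — unanimous means all 8, so 8 needed; 8 signed. Sufficient.
Dating window: the latest signature is 59 days after the earliest; the limit is 60 days. Within the window.

Effective — both the signature and dating-window requirements are satisfied.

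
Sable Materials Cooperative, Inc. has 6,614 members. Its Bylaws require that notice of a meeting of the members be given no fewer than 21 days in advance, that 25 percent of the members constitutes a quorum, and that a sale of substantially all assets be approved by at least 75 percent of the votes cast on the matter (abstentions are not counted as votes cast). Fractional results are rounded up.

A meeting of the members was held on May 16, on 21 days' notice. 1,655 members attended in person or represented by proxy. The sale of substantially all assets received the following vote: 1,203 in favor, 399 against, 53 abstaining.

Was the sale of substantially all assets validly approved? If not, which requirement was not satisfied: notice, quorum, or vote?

Notice: 21 days given; 21 required. Satisfied.
Quorum: 25% of 6,614 = 1,653.50, rounded up to 1,654; 1,655 present. Satisfied.
Vote: requires three-fourths of the votes cast (1,655 − 53 abstaining = 1,602); 3/4 of 1602 = 1201.50, rounded up to 1202, so 1,202 needed; 1,203 in favor. Satisfied.

Valid — all requirements satisfied.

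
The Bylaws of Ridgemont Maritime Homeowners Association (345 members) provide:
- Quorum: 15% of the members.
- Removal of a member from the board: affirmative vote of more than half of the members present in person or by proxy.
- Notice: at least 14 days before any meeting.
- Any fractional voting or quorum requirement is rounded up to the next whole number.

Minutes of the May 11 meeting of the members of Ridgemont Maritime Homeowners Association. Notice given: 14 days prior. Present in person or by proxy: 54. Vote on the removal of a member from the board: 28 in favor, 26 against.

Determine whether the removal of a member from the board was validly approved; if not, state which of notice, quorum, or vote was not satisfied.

Valid — all requirements satisfied.

Notice: 14 days given; 14 required. Satisfied.
Quorum: 15% of 345 = 51.75, rounded up to 52; 54 present. Satisfied.
Vote: requires a majority of those present (54); a majority of 54 is 28, so 28 needed; 28 in favor. Satisfied.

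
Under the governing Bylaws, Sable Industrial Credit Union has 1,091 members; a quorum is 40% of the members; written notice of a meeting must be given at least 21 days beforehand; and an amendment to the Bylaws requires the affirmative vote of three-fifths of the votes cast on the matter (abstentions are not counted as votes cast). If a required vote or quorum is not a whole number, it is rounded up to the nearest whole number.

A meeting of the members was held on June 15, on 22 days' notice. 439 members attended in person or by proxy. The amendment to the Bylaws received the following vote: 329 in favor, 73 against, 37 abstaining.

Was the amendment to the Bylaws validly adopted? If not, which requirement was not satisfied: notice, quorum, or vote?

Notice: 22 days given; 21 required. Satisfied.
Quorum: 40% of 1,091 = 436.40, rounded up to 437; 439 present. Satisfied.
Vote: requires three-fifths of the votes cast (439 − 37 abstaining = 402); 3/5 of 402 = 241.20, rounded up to 242, so 242 needed; 329 in favor. Satisfied.

Valid — all requirements satisfied.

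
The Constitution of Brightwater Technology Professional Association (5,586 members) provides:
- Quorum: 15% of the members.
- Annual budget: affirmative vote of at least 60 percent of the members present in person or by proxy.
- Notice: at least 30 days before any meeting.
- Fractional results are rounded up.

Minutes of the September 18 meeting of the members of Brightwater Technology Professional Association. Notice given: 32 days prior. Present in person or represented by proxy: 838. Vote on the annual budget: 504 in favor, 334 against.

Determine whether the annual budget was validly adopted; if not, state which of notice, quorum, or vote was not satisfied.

Valid — all requirements satisfied.

Notice: 32 days given; 30 required. Satisfied.
Quorum: 15% of 5,586 = 837.90, rounded up to 838; 838 present. Satisfied.
Vote: requires three-fifths of those present (838); 3/5 of 838 = 502.80, rounded up to 503, so 503 needed; 504 in favor. Satisfied.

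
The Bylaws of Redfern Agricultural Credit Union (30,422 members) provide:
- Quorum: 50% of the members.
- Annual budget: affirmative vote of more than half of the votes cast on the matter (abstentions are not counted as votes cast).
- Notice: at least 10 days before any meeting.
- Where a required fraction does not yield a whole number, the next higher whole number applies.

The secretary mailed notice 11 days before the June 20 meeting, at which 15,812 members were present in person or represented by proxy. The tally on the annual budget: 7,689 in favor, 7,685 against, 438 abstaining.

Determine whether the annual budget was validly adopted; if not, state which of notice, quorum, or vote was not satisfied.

Notice: 11 days given; 10 required. Satisfied.
Quorum: 50% of 30,422 = 15,211; 15,812 present. Satisfied.
Vote: requires a majority of the votes cast (15,812 − 438 abstaining = 15,374); a majority of 15374 is 7688, so 7,688 needed; 7,689 in favor. Satisfied.

Valid — all requirements satisfied.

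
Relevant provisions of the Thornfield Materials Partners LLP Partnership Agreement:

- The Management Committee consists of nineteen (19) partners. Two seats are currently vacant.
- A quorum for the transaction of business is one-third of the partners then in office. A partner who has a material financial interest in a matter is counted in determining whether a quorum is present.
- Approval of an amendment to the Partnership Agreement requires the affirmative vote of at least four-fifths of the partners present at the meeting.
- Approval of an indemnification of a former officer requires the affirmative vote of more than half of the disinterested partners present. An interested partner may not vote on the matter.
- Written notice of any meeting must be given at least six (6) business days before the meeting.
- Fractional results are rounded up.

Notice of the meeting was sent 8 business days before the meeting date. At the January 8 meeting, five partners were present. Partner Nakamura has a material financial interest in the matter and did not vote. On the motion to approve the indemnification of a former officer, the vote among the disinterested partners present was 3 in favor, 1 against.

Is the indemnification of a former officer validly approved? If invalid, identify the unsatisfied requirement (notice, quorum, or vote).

Invalid — quorum requirement not satisfied.

Notice: 8 business days given; 6 required (8 ≥ 6). Satisfied.
Quorum: 5 present (interested partners count toward quorum); quorum is 6. Not satisfied.
Vote: the indemnification of a former officer requires a majority of the disinterested partners present (5 − 1 = 4). A majority of 4 is 3, so 3 affirmative votes are needed; 3 voted in favor. Satisfied. (Moot — without a quorum no business can be validly transacted.)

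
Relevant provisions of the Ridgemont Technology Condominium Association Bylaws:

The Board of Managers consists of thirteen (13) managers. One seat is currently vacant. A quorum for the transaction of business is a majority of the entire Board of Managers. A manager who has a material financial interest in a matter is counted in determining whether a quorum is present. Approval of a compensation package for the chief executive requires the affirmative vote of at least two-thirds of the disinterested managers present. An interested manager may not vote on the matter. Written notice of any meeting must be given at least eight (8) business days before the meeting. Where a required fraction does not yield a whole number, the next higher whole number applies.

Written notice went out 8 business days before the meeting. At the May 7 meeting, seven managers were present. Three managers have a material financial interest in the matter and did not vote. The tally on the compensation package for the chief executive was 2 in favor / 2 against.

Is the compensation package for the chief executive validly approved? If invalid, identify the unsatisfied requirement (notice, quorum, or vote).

Notice: 8 business days given; 8 required (8 ≥ 8). Satisfied.
Quorum: 7 present (interested managers count toward quorum); quorum is 7. Satisfied.
Vote: the compensation package for the chief executive requires two-thirds of the disinterested managers present (7 − 3 = 4). 2/3 of 4 = 2.67, rounded up to 3, so 3 affirmative votes are needed; 2 voted in favor. Not satisfied.

Invalid — vote requirement not satisfied.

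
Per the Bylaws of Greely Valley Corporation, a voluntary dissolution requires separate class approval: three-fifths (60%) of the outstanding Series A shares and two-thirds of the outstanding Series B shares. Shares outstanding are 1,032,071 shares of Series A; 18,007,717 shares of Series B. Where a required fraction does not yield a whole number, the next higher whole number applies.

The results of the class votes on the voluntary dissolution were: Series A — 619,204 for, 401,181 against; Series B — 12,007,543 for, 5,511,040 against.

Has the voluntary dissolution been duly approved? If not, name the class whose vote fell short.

Not approved — the Series A shares did not give the required vote.

Series A: 3/5 of 1032071 = 619242.60, rounded up to 619243; 619,243 required, 619,204 in favor — not approved.
Series B: 2/3 of 18007717 = 12005144.67, rounded up to 12005145; 12,005,145 required, 12,007,543 in favor — approved.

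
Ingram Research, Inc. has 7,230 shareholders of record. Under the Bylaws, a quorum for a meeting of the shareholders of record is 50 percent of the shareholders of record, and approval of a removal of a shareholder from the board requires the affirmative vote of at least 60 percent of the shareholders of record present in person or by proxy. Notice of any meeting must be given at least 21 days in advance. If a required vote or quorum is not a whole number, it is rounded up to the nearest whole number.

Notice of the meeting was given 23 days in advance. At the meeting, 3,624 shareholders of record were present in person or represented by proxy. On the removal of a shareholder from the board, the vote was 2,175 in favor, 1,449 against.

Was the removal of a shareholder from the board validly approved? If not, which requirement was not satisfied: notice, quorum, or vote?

Valid — all requirements satisfied.

Notice: 23 days given; 21 required. Satisfied.
Quorum: 50% of 7,230 = 3,615; 3,624 present. Satisfied.
Vote: requires three-fifths of those present (3,624); 3/5 of 3624 = 2174.40, rounded up to 2175, so 2,175 needed; 2,175 in favor. Satisfied.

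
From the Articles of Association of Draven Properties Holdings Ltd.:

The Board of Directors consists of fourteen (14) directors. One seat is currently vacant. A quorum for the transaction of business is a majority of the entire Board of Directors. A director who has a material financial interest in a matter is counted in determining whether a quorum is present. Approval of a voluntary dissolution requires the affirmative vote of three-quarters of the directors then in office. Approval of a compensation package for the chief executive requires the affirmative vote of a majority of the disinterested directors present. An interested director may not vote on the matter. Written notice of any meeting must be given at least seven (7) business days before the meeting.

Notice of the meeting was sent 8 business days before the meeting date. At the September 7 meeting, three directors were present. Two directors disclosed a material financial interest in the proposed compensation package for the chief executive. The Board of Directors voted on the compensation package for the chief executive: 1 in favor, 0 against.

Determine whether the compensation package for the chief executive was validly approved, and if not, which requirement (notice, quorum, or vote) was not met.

Invalid — quorum requirement not satisfied.

Notice: 8 business days given; 7 required (8 ≥ 7). Satisfied.
Quorum: 3 present (interested directors count toward quorum); quorum is 8. Not satisfied.
Vote: the compensation package for the chief executive requires a majority of the disinterested directors present (3 − 2 = 1). A majority of 1 is 1, so 1 affirmative vote is needed; 1 voted in favor. Satisfied. (Moot — without a quorum no business can be validly transacted.)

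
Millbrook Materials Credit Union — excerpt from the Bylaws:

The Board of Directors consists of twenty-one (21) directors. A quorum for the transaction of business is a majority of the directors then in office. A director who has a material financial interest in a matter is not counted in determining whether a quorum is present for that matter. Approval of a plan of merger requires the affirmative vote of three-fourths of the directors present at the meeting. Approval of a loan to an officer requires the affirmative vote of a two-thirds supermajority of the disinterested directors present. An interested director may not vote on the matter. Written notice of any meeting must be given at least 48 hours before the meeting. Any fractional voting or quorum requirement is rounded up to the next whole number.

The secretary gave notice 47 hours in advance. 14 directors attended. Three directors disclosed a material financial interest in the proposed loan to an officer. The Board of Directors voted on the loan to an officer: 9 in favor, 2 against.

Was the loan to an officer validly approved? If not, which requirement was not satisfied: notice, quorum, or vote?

Notice: 47 hours given; 48 required (47 < 48). Not satisfied.
Quorum: 14 present, but the 3 interested directors do not count, leaving 11. Quorum is 11. Satisfied.
Vote: the loan to an officer requires two-thirds of the disinterested directors present (14 − 3 = 11). 2/3 of 11 = 7.33, rounded up to 8, so 8 affirmative votes are needed; 9 voted in favor. Satisfied.

Invalid — notice requirement not satisfied.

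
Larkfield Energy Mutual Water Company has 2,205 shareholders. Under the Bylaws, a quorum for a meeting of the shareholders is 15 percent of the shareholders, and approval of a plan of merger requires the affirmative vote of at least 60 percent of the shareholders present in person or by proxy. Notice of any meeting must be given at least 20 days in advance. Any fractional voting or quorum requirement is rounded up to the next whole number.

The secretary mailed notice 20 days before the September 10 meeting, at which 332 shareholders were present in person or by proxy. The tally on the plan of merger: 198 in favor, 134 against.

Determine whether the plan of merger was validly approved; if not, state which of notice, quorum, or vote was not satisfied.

Invalid — vote requirement not satisfied.

Notice: 20 days given; 20 required. Satisfied.
Quorum: 15% of 2,205 = 330.75, rounded up to 331; 332 present. Satisfied.
Vote: requires three-fifths of those present (332); 3/5 of 332 = 199.20, rounded up to 200, so 200 needed; 198 in favor. Not satisfied.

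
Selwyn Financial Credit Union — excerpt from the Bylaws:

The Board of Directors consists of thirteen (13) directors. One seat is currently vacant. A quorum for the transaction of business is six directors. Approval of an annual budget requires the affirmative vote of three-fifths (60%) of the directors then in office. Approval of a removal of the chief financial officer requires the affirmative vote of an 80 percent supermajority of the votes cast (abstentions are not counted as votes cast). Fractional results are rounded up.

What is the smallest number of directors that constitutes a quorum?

6

The quorum is fixed at 6.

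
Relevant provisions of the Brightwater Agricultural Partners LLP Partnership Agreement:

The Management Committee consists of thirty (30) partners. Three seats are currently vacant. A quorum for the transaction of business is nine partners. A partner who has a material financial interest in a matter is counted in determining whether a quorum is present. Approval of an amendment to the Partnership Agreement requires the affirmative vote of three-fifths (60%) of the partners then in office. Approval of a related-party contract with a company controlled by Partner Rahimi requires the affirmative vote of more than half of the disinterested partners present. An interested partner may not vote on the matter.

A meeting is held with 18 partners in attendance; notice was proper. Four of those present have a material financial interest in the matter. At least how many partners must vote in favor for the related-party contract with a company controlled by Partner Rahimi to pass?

8

The related-party contract with a company controlled by Partner Rahimi requires a majority of the disinterested partners present (18 − 4 = 14).
A majority of 14 is 8.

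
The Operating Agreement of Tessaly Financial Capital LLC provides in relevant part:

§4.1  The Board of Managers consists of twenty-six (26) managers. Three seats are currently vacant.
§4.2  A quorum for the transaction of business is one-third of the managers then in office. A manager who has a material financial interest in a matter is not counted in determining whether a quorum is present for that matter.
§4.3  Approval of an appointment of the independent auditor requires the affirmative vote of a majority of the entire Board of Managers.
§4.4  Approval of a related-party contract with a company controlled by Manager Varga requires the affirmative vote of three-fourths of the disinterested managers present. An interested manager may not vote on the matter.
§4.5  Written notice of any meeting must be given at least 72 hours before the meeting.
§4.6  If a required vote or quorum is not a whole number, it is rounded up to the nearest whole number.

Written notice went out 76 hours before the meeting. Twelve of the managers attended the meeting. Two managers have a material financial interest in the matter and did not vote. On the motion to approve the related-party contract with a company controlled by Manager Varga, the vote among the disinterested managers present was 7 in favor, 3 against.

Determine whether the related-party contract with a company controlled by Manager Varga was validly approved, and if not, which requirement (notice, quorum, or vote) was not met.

Notice: 76 hours given; 72 required (76 ≥ 72). Satisfied.
Quorum: 12 present, but the 2 interested managers do not count, leaving 10. Quorum is 8. Satisfied.
Vote: the related-party contract with a company controlled by Manager Varga requires three-fourths of the disinterested managers present (12 − 2 = 10). 3/4 of 10 = 7.50, rounded up to 8, so 8 affirmative votes are needed; 7 voted in favor. Not satisfied.

Invalid — vote requirement not satisfied.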